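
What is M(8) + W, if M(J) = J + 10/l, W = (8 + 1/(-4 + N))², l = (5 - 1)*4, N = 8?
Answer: 1227/16 ≈ 76.688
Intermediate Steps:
l = 16 (l = 4*4 = 16)
W = 1089/16 (W = (8 + 1/(-4 + 8))² = (8 + 1/4)² = (8 + ¼)² = (33/4)² = 1089/16 ≈ 68.063)
M(J) = 5/8 + J (M(J) = J + 10/16 = J + 10*(1/16) = J + 5/8 = 5/8 + J)
M(8) + W = (5/8 + 8) + 1089/16 = 69/8 + 1089/16 = 1227/16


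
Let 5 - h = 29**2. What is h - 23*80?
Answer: -2676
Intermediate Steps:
h = -836 (h = 5 - 1*29**2 = 5 - 1*841 = 5 - 841 = -836)
h - 23*80 = -836 - 23*80 = -836 - 1840 = -2676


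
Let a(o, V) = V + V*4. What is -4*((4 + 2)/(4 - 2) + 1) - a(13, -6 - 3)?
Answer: 29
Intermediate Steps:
a(o, V) = 5*V (a(o, V) = V + 4*V = 5*V)
-4*((4 + 2)/(4 - 2) + 1) - a(13, -6 - 3) = -4*((4 + 2)/(4 - 2) + 1) - 5*(-6 - 3) = -4*(6/2 + 1) - 5*(-9) = -4*(6*(½) + 1) - 1*(-45) = -4*(3 + 1) + 45 = -4*4 + 45 = -16 + 45 = 29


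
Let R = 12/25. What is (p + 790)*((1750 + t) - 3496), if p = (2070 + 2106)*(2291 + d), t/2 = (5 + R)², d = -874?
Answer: -6236059391584/625 ≈ -9.9777e+9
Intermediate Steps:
R = 12/25 (R = 12*(1/25) = 12/25 ≈ 0.48000)
t = 37538/625 (t = 2*(5 + 12/25)² = 2*(137/25)² = 2*(18769/625) = 37538/625 ≈ 60.061)
p = 5917392 (p = (2070 + 2106)*(2291 - 874) = 4176*1417 = 5917392)
(p + 790)*((1750 + t) - 3496) = (5917392 + 790)*((1750 + 37538/625) - 3496) = 5918182*(1131288/625 - 3496) = 5918182*(-1053712/625) = -6236059391584/625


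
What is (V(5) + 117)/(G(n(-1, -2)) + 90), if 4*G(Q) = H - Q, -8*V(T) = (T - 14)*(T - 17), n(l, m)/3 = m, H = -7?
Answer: 414/359 ≈ 1.1532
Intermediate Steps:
n(l, m) = 3*m
V(T) = -(-17 + T)*(-14 + T)/8 (V(T) = -(T - 14)*(T - 17)/8 = -(-14 + T)*(-17 + T)/8 = -(-17 + T)*(-14 + T)/8)
G(Q) = -7/4 - Q/4 (G(Q) = (-7 - Q)/4 = -7/4 - Q/4)
(V(5) + 117)/(G(n(-1, -2)) + 90) = ((-119/4 - ⅛*5² + (31/8)*5) + 117)/((-7/4 - 3*(-2)/4) + 90) = ((-119/4 - ⅛*25 + 155/8) + 117)/((-7/4 - ¼*(-6)) + 90) = ((-119/4 - 25/8 + 155/8) + 117)/((-7/4 + 3/2) + 90) = (-27/2 + 117)/(-¼ + 90) = 207/(2*(359/4)) = (207/2)*(4/359) = 414/359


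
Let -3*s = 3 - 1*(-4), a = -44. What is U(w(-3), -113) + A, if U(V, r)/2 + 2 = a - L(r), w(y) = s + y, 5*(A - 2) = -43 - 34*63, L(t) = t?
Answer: -301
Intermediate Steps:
A = -435 (A = 2 + (-43 - 34*63)/5 = 2 + (-43 - 2142)/5 = 2 + (⅕)*(-2185) = 2 - 437 = -435)
s = -7/3 (s = -(3 - 1*(-4))/3 = -(3 + 4)/3 = -⅓*7 = -7/3 ≈ -2.3333)
w(y) = -7/3 + y
U(V, r) = -92 - 2*r (U(V, r) = -4 + 2*(-44 - r) = -4 + (-88 - 2*r) = -92 - 2*r)
U(w(-3), -113) + A = (-92 - 2*(-113)) - 435 = (-92 + 226) - 435 = 134 - 435 = -301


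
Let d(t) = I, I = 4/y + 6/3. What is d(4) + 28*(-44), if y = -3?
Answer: -3694/3 ≈ -1231.3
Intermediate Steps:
I = ⅔ (I = 4/(-3) + 6/3 = 4*(-⅓) + 6*(⅓) = -4/3 + 2 = ⅔ ≈ 0.66667)
d(t) = ⅔
d(4) + 28*(-44) = ⅔ + 28*(-44) = ⅔ - 1232 = -3694/3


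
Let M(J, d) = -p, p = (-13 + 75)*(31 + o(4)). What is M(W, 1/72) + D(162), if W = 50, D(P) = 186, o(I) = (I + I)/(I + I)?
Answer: -1798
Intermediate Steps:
o(I) = 1 (o(I) = (2*I)/((2*I)) = (2*I)*(1/(2*I)) = 1)
p = 1984 (p = (-13 + 75)*(31 + 1) = 62*32 = 1984)
M(J, d) = -1984 (M(J, d) = -1*1984 = -1984)
M(W, 1/72) + D(162) = -1984 + 186 = -1798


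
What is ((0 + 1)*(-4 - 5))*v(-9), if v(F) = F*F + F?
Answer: -648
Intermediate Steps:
v(F) = F + F² (v(F) = F² + F = F + F²)
((0 + 1)*(-4 - 5))*v(-9) = ((0 + 1)*(-4 - 5))*(-9*(1 - 9)) = (1*(-9))*(-9*(-8)) = -9*72 = -648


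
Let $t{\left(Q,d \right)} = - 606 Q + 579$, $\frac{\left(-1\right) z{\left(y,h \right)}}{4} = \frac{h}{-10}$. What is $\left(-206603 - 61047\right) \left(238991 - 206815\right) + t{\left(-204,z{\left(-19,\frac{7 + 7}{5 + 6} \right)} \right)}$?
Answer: $-8611782197$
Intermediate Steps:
$z{\left(y,h \right)} = \frac{2 h}{5}$ ($z{\left(y,h \right)} = - 4 \frac{h}{-10} = - 4 h \left(- \frac{1}{10}\right) = - 4 \left(- \frac{h}{10}\right) = \frac{2 h}{5}$)
$t{\left(Q,d \right)} = 579 - 606 Q$
$\left(-206603 - 61047\right) \left(238991 - 206815\right) + t{\left(-204,z{\left(-19,\frac{7 + 7}{5 + 6} \right)} \right)} = \left(-206603 - 61047\right) \left(238991 - 206815\right) + \left(579 - -123624\right) = \left(-267650\right) 32176 + \left(579 + 123624\right) = -8611906400 + 124203 = -8611782197$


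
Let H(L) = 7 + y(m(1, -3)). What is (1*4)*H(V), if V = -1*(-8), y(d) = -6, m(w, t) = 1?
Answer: 4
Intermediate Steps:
V = 8
H(L) = 1 (H(L) = 7 - 6 = 1)
(1*4)*H(V) = (1*4)*1 = 4*1 = 4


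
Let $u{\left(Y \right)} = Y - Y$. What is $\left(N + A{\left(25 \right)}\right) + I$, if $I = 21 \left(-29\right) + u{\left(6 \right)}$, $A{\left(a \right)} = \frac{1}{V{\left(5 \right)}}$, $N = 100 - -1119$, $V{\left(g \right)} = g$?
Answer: $\frac{3051}{5} \approx 610.2$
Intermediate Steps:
$u{\left(Y \right)} = 0$
$N = 1219$ ($N = 100 + 1119 = 1219$)
$A{\left(a \right)} = \frac{1}{5}$
$I = -609$ ($I = 21 \left(-29\right) + 0 = -609 + 0 = -609$)
$\left(N + A{\left(25 \right)}\right) + I = \left(1219 + \frac{1}{5}\right) - 609 = \frac{6096}{5} - 609 = \frac{3051}{5}$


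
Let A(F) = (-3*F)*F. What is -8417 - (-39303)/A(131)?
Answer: -144457238/17161 ≈ -8417.8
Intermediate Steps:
A(F) = -3*F²
-8417 - (-39303)/A(131) = -8417 - (-39303)/((-3*131²)) = -8417 - (-39303)/((-3*17161)) = -8417 - (-39303)/(-51483) = -8417 - (-39303)*(-1)/51483 = -8417 - 1*13101/17161 = -8417 - 13101/17161 = -144457238/17161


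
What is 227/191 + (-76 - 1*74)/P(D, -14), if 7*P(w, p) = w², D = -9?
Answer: -60721/5157 ≈ -11.774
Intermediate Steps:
P(w, p) = w²/7
227/191 + (-76 - 1*74)/P(D, -14) = 227/191 + (-76 - 1*74)/(((⅐)*(-9)²)) = 227*(1/191) + (-76 - 74)/(((⅐)*81)) = 227/191 - 150/81/7 = 227/191 - 150*7/81 = 227/191 - 350/27 = -60721/5157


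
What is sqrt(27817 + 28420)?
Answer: sqrt(56237) ≈ 237.14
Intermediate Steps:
sqrt(27817 + 28420) = sqrt(56237)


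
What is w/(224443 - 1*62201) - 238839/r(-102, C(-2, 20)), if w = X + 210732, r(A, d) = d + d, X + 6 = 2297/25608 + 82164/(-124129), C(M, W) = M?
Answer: 30794056966950464837/515717904278544 ≈ 59711.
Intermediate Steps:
X = -20891103991/3178695432 (X = -6 + (2297/25608 + 82164/(-124129)) = -6 + (2297*(1/25608) + 82164*(-1/124129)) = -6 + (2297/25608 - 82164/124129) = -6 - 1818931399/3178695432 = -20891103991/3178695432 ≈ -6.5722)
r(A, d) = 2*d
w = 669831954672233/3178695432 (w = -20891103991/3178695432 + 210732 = 669831954672233/3178695432 ≈ 2.1073e+5)
w/(224443 - 1*62201) - 238839/r(-102, C(-2, 20)) = 669831954672233/(3178695432*(224443 - 1*62201)) - 238839/(2*(-2)) = 669831954672233/(3178695432*(224443 - 62201)) - 238839/(-4) = (669831954672233/3178695432)/162242 - 238839*(-1/4) = (669831954672233/3178695432)*(1/162242) + 238839/4 = 669831954672233/515717904278544 + 238839/4 = 30794056966950464837/515717904278544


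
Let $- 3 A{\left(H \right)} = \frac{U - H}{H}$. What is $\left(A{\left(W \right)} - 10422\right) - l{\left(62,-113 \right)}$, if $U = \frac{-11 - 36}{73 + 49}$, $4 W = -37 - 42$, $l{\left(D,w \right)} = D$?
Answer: $- \frac{50520821}{4819} \approx -10484.0$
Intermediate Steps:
$W = - \frac{79}{4}$ ($W = \frac{-37 - 42}{4} = \frac{1}{4} \left(-79\right) = - \frac{79}{4} \approx -19.75$)
$U = - \frac{47}{122} \approx -0.38525$
$A{\left(H \right)} = - \frac{- \frac{47}{122} - H}{3 H}$ ($A{\left(H \right)} = - \frac{\left(- \frac{47}{122} - H\right) \frac{1}{H}}{3} = - \frac{\frac{1}{H} \left(- \frac{47}{122} - H\right)}{3} = - \frac{- \frac{47}{122} - H}{3 H}$)
$\left(A{\left(W \right)} - 10422\right) - l{\left(62,-113 \right)} = \left(\frac{47 + 122 \left(- \frac{79}{4}\right)}{366 \left(- \frac{79}{4}\right)} - 10422\right) - 62 = \left(\frac{1}{366} \left(- \frac{4}{79}\right) \left(47 - \frac{4819}{2}\right) - 10422\right) - 62 = \left(\frac{1}{366} \left(- \frac{4}{79}\right) \left(- \frac{4725}{2}\right) - 10422\right) - 62 = \left(\frac{1575}{4819} - 10422\right) - 62 = - \frac{50222043}{4819} - 62 = - \frac{50520821}{4819}$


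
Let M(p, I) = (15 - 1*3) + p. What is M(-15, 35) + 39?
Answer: 36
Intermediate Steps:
M(p, I) = 12 + p (M(p, I) = (15 - 3) + p = 12 + p)
M(-15, 35) + 39 = (12 - 15) + 39 = -3 + 39 = 36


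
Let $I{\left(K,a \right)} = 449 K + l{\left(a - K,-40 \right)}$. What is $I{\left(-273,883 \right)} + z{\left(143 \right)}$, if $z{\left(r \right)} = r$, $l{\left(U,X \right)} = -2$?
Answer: $-122436$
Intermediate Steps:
$I{\left(K,a \right)} = -2 + 449 K$ ($I{\left(K,a \right)} = 449 K - 2 = -2 + 449 K$)
$I{\left(-273,883 \right)} + z{\left(143 \right)} = \left(-2 + 449 \left(-273\right)\right) + 143 = \left(-2 - 122577\right) + 143 = -122579 + 143 = -122436$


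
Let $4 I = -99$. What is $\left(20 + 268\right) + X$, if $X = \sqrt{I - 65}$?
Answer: $288 + \frac{i \sqrt{359}}{2} \approx 288.0 + 9.4736 i$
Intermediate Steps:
$I = - \frac{99}{4}$ ($I = \frac{1}{4} \left(-99\right) = - \frac{99}{4} \approx -24.75$)
$X = \frac{i \sqrt{359}}{2}$ ($X = \sqrt{- \frac{99}{4} - 65} = \sqrt{- \frac{359}{4}} = \frac{i \sqrt{359}}{2} \approx 9.4736 i$)
$\left(20 + 268\right) + X = \left(20 + 268\right) + \frac{i \sqrt{359}}{2} = 288 + \frac{i \sqrt{359}}{2}$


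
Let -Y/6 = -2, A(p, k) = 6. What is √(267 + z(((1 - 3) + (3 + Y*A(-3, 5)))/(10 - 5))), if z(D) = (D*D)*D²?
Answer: 2*√7141279/25 ≈ 213.79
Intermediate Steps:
Y = 12 (Y = -6*(-2) = 12)
z(D) = D⁴ (z(D) = D²*D² = D⁴)
√(267 + z(((1 - 3) + (3 + Y*A(-3, 5)))/(10 - 5))) = √(267 + (((1 - 3) + (3 + 12*6))/(10 - 5))⁴) = √(267 + ((-2 + (3 + 72))/5)⁴) = √(267 + ((-2 + 75)*(⅕))⁴) = √(267 + (73*(⅕))⁴) = √(267 + (73/5)⁴) = √(267 + 28398241/625) = √(28565116/625) = 2*√7141279/25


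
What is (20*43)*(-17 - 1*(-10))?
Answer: -6020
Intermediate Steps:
(20*43)*(-17 - 1*(-10)) = 860*(-17 + 10) = 860*(-7) = -6020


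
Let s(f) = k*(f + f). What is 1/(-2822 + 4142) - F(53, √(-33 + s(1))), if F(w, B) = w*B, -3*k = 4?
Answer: 1/1320 - 53*I*√321/3 ≈ 0.00075758 - 316.52*I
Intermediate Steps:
k = -4/3 (k = -⅓*4 = -4/3 ≈ -1.3333)
s(f) = -8*f/3 (s(f) = -4*(f + f)/3 = -8*f/3)
F(w, B) = B*w
1/(-2822 + 4142) - F(53, √(-33 + s(1))) = 1/(-2822 + 4142) - √(-33 - 8/3*1)*53 = 1/1320 - √(-33 - 8/3)*53 = 1/1320 - √(-107/3)*53 = 1/1320 - I*√321/3*53 = 1/1320 - 53*I*√321/3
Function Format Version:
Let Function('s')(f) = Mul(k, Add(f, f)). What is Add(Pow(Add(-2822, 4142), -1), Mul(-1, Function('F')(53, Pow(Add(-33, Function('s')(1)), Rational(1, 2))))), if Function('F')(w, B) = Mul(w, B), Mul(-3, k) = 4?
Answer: Add(Rational(1, 1320), Mul(Rational(-53, 3), I, Pow(321, Rational(1, 2)))) ≈ Add(0.00075758, Mul(-316.52, I))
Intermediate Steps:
k = Rational(-4, 3) (k = Mul(Rational(-1, 3), 4) = Rational(-4, 3) ≈ -1.3333)
Function('s')(f) = Mul(Rational(-8, 3), f) (Function('s')(f) = Mul(Rational(-4, 3), Add(f, f)) = Mul(Rational(-4, 3), Mul(2, f)) = Mul(Rational(-8, 3), f))
Function('F')(w, B) = Mul(B, w)
Add(Pow(Add(-2822, 4142), -1), Mul(-1, Function('F')(53, Pow(Add(-33, Function('s')(1)), Rational(1, 2))))) = Add(Pow(Add(-2822, 4142), -1), Mul(-1, Mul(Pow(Add(-33, Mul(Rational(-8, 3), 1)), Rational(1, 2)), 53))) = Add(Pow(1320, -1), Mul(-1, Mul(Pow(Add(-33, Rational(-8, 3)), Rational(1, 2)), 53))) = Add(Rational(1, 1320), Mul(-1, Mul(Pow(Rational(-107, 3), Rational(1, 2)), 53))) = Add(Rational(1, 1320), Mul(-1, Mul(Mul(Rational(1, 3), I, Pow(321, Rational(1, 2))), 53))) = Add(Rational(1, 1320), Mul(-1, Mul(Rational(53, 3), I, Pow(321, Rational(1, 2))))) = Add(Rational(1, 1320), Mul(Rational(-53, 3), I, Pow(321, Rational(1, 2))))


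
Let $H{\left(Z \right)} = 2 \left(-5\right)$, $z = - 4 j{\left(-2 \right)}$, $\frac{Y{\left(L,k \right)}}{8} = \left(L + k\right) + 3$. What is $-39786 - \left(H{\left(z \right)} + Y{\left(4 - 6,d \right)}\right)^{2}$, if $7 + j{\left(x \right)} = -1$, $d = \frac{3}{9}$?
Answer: $- \frac{358078}{9} \approx -39786.0$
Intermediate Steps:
$d = \frac{1}{3}$ ($d = 3 \cdot \frac{1}{9} = \frac{1}{3} \approx 0.33333$)
$j{\left(x \right)} = -8$ ($j{\left(x \right)} = -7 - 1 = -8$)
$Y{\left(L,k \right)} = 24 + 8 L + 8 k$ ($Y{\left(L,k \right)} = 8 \left(\left(L + k\right) + 3\right) = 8 \left(3 + L + k\right) = 24 + 8 L + 8 k$)
$z = 32$ ($z = \left(-4\right) \left(-8\right) = 32$)
$H{\left(Z \right)} = -10$
$-39786 - \left(H{\left(z \right)} + Y{\left(4 - 6,d \right)}\right)^{2} = -39786 - \left(-10 + \left(24 + 8 \left(4 - 6\right) + 8 \cdot \frac{1}{3}\right)\right)^{2} = -39786 - \left(-10 + \left(24 + 8 \left(4 - 6\right) + \frac{8}{3}\right)\right)^{2} = -39786 - \left(-10 + \left(24 + 8 \left(-2\right) + \frac{8}{3}\right)\right)^{2} = -39786 - \left(-10 + \left(24 - 16 + \frac{8}{3}\right)\right)^{2} = -39786 - \left(-10 + \frac{32}{3}\right)^{2} = -39786 - \left(\frac{2}{3}\right)^{2} = -39786 - \frac{4}{9} = - \frac{358078}{9}$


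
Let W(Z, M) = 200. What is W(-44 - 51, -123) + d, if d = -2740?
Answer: -2540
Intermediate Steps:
W(-44 - 51, -123) + d = 200 - 2740 = -2540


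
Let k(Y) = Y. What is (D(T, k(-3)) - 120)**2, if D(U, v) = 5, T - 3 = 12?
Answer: 13225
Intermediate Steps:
T = 15 (T = 3 + 12 = 15)
(D(T, k(-3)) - 120)**2 = (5 - 120)**2 = (-115)**2 = 13225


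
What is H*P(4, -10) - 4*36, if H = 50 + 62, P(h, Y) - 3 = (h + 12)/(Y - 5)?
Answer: 1088/15 ≈ 72.533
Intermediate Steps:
P(h, Y) = 3 + (12 + h)/(-5 + Y) (P(h, Y) = 3 + (h + 12)/(Y - 5) = 3 + (12 + h)/(-5 + Y))
H = 112
H*P(4, -10) - 4*36 = 112*((-3 + 4 + 3*(-10))/(-5 - 10)) - 4*36 = 112*((-3 + 4 - 30)/(-15)) - 144 = 112*(-1/15*(-29)) - 144 = 112*(29/15) - 144 = 3248/15 - 144 = 1088/15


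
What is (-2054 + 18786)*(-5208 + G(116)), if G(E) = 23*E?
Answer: -42499280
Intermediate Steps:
(-2054 + 18786)*(-5208 + G(116)) = (-2054 + 18786)*(-5208 + 23*116) = 16732*(-5208 + 2668) = 16732*(-2540) = -42499280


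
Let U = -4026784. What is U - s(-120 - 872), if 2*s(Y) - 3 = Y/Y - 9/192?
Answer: -515428605/128 ≈ -4.0268e+6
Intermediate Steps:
s(Y) = 253/128 (s(Y) = 3/2 + (Y/Y - 9/192)/2 = 3/2 + (1 - 9*1/192)/2 = 3/2 + (1 - 3/64)/2 = 3/2 + (1/2)*(61/64) = 3/2 + 61/128 = 253/128)
U - s(-120 - 872) = -4026784 - 1*253/128 = -4026784 - 253/128 = -515428605/128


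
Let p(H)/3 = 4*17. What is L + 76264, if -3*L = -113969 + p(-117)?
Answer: 342557/3 ≈ 1.1419e+5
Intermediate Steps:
p(H) = 204 (p(H) = 3*(4*17) = 3*68 = 204)
L = 113765/3 (L = -(-113969 + 204)/3 = -⅓*(-113765) = 113765/3 ≈ 37922.)
L + 76264 = 113765/3 + 76264 = 342557/3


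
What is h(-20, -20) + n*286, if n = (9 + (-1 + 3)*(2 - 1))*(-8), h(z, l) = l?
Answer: -25188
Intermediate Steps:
n = -88 (n = (9 + 2*1)*(-8) = (9 + 2)*(-8) = 11*(-8) = -88)
h(-20, -20) + n*286 = -20 - 88*286 = -20 - 25168 = -25188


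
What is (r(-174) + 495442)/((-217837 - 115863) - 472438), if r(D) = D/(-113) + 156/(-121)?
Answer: -3387090946/5511162437 ≈ -0.61459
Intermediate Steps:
r(D) = -156/121 - D/113 (r(D) = D*(-1/113) + 156*(-1/121) = -D/113 - 156/121 = -156/121 - D/113)
(r(-174) + 495442)/((-217837 - 115863) - 472438) = ((-156/121 - 1/113*(-174)) + 495442)/((-217837 - 115863) - 472438) = ((-156/121 + 174/113) + 495442)/(-333700 - 472438) = (3426/13673 + 495442)/(-806138) = (6774181892/13673)*(-1/806138) = -3387090946/5511162437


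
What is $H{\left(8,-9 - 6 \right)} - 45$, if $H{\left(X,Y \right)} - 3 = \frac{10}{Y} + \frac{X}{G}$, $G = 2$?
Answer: $- \frac{116}{3} \approx -38.667$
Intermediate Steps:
$H{\left(X,Y \right)} = 3 + \frac{X}{2} + \frac{10}{Y}$ ($H{\left(X,Y \right)} = 3 + \left(\frac{10}{Y} + \frac{X}{2}\right) = 3 + \left(\frac{X}{2} + \frac{10}{Y}\right) = 3 + \frac{X}{2} + \frac{10}{Y}$)
$H{\left(8,-9 - 6 \right)} - 45 = \left(3 + \frac{1}{2} \cdot 8 + \frac{10}{-9 - 6}\right) - 45 = \left(3 + 4 + \frac{10}{-15}\right) - 45 = \left(3 + 4 + 10 \left(- \frac{1}{15}\right)\right) - 45 = \left(3 + 4 - \frac{2}{3}\right) - 45 = \frac{19}{3} - 45 = - \frac{116}{3}$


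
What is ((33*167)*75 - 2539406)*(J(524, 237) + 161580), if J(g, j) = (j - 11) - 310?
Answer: -343353577176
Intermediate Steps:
J(g, j) = -321 + j (J(g, j) = (-11 + j) - 310 = -321 + j)
((33*167)*75 - 2539406)*(J(524, 237) + 161580) = ((33*167)*75 - 2539406)*((-321 + 237) + 161580) = (5511*75 - 2539406)*(-84 + 161580) = (413325 - 2539406)*161496 = -2126081*161496 = -343353577176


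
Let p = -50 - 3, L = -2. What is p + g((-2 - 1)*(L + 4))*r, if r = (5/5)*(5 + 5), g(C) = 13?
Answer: 77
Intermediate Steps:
p = -53
r = 10 (r = (5*(⅕))*10 = 1*10 = 10)
p + g((-2 - 1)*(L + 4))*r = -53 + 13*10 = -53 + 130 = 77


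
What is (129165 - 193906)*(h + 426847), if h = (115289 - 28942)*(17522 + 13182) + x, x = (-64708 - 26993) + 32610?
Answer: -171665037254604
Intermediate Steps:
x = -59091 (x = -91701 + 32610 = -59091)
h = 2651139197 (h = (115289 - 28942)*(17522 + 13182) - 59091 = 86347*30704 - 59091 = 2651198288 - 59091 = 2651139197)
(129165 - 193906)*(h + 426847) = (129165 - 193906)*(2651139197 + 426847) = -64741*2651566044 = -171665037254604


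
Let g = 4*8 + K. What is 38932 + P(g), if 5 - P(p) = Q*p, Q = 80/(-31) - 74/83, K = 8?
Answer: 100542261/2573 ≈ 39076.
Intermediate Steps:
g = 40 (g = 4*8 + 8 = 32 + 8 = 40)
Q = -8934/2573 (Q = 80*(-1/31) - 74*1/83 = -80/31 - 74/83 = -8934/2573 ≈ -3.4722)
P(p) = 5 + 8934*p/2573 (P(p) = 5 - (-8934)*p/2573 = 5 + 8934*p/2573)
38932 + P(g) = 38932 + (5 + (8934/2573)*40) = 38932 + (5 + 357360/2573) = 38932 + 370225/2573 = 100542261/2573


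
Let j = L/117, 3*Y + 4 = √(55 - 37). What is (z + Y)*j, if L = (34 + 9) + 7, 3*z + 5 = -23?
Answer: -1600/351 + 50*√2/117 ≈ -3.9540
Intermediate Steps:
z = -28/3 (z = -5/3 + (⅓)*(-23) = -5/3 - 23/3 = -28/3 ≈ -9.3333)
L = 50 (L = 43 + 7 = 50)
Y = -4/3 + √2 (Y = -4/3 + √(55 - 37)/3 = -4/3 + √18/3 = -4/3 + (3*√2)/3 = -4/3 + √2 ≈ 0.080880)
j = 50/117 ≈ 0.42735
(z + Y)*j = (-28/3 + (-4/3 + √2))*(50/117) = (-32/3 + √2)*(50/117) = -1600/351 + 50*√2/117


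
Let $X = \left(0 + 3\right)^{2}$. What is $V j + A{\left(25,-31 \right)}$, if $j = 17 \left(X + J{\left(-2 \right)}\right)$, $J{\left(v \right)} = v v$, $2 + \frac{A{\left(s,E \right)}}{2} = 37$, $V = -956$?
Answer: $-211206$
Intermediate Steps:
$A{\left(s,E \right)} = 70$ ($A{\left(s,E \right)} = -4 + 2 \cdot 37 = -4 + 74 = 70$)
$J{\left(v \right)} = v^{2}$
$X = 9$ ($X = 3^{2} = 9$)
$j = 221$ ($j = 17 \left(9 + \left(-2\right)^{2}\right) = 17 \left(9 + 4\right) = 17 \cdot 13 = 221$)
$V j + A{\left(25,-31 \right)} = \left(-956\right) 221 + 70 = -211276 + 70 = -211206$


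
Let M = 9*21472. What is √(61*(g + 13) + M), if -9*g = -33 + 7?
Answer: √1747955/3 ≈ 440.70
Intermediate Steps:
g = 26/9 (g = -(-33 + 7)/9 = -⅑*(-26) = 26/9 ≈ 2.8889)
M = 193248
√(61*(g + 13) + M) = √(61*(26/9 + 13) + 193248) = √(61*(143/9) + 193248) = √(8723/9 + 193248) = √(1747955/9) = √1747955/3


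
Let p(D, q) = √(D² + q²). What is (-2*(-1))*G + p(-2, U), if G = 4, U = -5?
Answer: 8 + √29 ≈ 13.385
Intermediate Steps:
(-2*(-1))*G + p(-2, U) = -2*(-1)*4 + √((-2)² + (-5)²) = 2*4 + √(4 + 25) = 8 + √29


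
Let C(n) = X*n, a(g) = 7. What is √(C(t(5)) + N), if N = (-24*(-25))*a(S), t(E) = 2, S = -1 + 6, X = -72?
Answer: 26*√6 ≈ 63.687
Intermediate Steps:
S = 5
C(n) = -72*n
N = 4200 (N = -24*(-25)*7 = 600*7 = 4200)
√(C(t(5)) + N) = √(-72*2 + 4200) = √(-144 + 4200) = √4056 = 26*√6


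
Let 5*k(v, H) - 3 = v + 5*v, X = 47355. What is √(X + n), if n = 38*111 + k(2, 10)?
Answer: 2*√12894 ≈ 227.10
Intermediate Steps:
k(v, H) = ⅗ + 6*v/5 (k(v, H) = ⅗ + (v + 5*v)/5 = ⅗ + (6*v)/5 = ⅗ + 6*v/5)
n = 4221 (n = 38*111 + (⅗ + (6/5)*2) = 4218 + (⅗ + 12/5) = 4218 + 3 = 4221)
√(X + n) = √(47355 + 4221) = √51576 = 2*√12894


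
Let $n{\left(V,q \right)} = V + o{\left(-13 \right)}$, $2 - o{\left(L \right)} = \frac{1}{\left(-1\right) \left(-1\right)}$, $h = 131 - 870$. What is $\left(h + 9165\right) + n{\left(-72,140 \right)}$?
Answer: $8355$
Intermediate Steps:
$h = -739$ ($h = 131 - 870 = -739$)
$o{\left(L \right)} = 1$ ($o{\left(L \right)} = 2 - \frac{1}{\left(-1\right) \left(-1\right)} = 2 - 1^{-1} = 2 - 1 = 1$)
$n{\left(V,q \right)} = 1 + V$ ($n{\left(V,q \right)} = V + 1 = 1 + V$)
$\left(h + 9165\right) + n{\left(-72,140 \right)} = \left(-739 + 9165\right) + \left(1 - 72\right) = 8426 - 71 = 8355$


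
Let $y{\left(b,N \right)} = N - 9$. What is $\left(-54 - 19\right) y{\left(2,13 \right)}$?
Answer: $-292$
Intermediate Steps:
$y{\left(b,N \right)} = -9 + N$
$\left(-54 - 19\right) y{\left(2,13 \right)} = \left(-54 - 19\right) \left(-9 + 13\right) = \left(-73\right) 4 = -292$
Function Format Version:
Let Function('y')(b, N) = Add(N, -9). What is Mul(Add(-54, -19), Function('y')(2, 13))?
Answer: -292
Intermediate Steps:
Function('y')(b, N) = Add(-9, N)
Mul(Add(-54, -19), Function('y')(2, 13)) = Mul(Add(-54, -19), Add(-9, 13)) = Mul(-73, 4) = -292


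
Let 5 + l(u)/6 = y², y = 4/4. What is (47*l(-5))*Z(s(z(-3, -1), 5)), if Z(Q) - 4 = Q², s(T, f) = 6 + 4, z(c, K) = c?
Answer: -117312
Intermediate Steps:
y = 1 (y = 4*(¼) = 1)
l(u) = -24 (l(u) = -30 + 6*1² = -30 + 6*1 = -30 + 6 = -24)
s(T, f) = 10
Z(Q) = 4 + Q²
(47*l(-5))*Z(s(z(-3, -1), 5)) = (47*(-24))*(4 + 10²) = -1128*(4 + 100) = -1128*104 = -117312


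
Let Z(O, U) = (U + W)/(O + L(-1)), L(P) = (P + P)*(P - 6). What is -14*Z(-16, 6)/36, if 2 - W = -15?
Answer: 161/36 ≈ 4.4722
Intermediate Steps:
L(P) = 2*P*(-6 + P) (L(P) = (2*P)*(-6 + P) = 2*P*(-6 + P))
W = 17 (W = 2 - 1*(-15) = 2 + 15 = 17)
Z(O, U) = (17 + U)/(14 + O) (Z(O, U) = (U + 17)/(O + 2*(-1)*(-6 - 1)) = (17 + U)/(O + 2*(-1)*(-7)) = (17 + U)/(O + 14) = (17 + U)/(14 + O))
-14*Z(-16, 6)/36 = -14*(17 + 6)/(14 - 16)/36 = -14*23/(-2)/36 = -14*(-½*23)/36 = -(-161)/36 = -14*(-23/72) = 161/36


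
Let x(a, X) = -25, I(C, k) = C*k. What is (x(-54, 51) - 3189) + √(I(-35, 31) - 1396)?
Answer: -3214 + I*√2481 ≈ -3214.0 + 49.81*I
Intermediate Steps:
(x(-54, 51) - 3189) + √(I(-35, 31) - 1396) = (-25 - 3189) + √(-35*31 - 1396) = -3214 + √(-1085 - 1396) = -3214 + √(-2481) = -3214 + I*√2481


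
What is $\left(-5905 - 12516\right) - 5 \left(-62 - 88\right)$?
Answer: $-17671$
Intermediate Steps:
$\left(-5905 - 12516\right) - 5 \left(-62 - 88\right) = -18421 - -750 = -18421 + 750 = -17671$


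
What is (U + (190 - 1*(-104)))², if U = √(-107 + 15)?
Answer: 86344 + 1176*I*√23 ≈ 86344.0 + 5639.9*I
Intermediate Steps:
U = 2*I*√23 (U = √(-92) = 2*I*√23 ≈ 9.5917*I)
(U + (190 - 1*(-104)))² = (2*I*√23 + (190 - 1*(-104)))² = (2*I*√23 + (190 + 104))² = (2*I*√23 + 294)² = (294 + 2*I*√23)²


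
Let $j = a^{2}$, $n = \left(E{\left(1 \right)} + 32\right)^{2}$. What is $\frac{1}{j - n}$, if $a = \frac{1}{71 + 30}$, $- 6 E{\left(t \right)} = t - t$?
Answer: $- \frac{10201}{10445823} \approx -0.00097656$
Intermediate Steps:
$E{\left(t \right)} = 0$ ($E{\left(t \right)} = - \frac{t - t}{6} = \left(- \frac{1}{6}\right) 0 = 0$)
$a = \frac{1}{101} \approx 0.009901$
$n = 1024$ ($n = \left(0 + 32\right)^{2} = 32^{2} = 1024$)
$j = \frac{1}{10201}$ ($j = \left(\frac{1}{101}\right)^{2} = \frac{1}{10201} \approx 9.803 \cdot 10^{-5}$)
$\frac{1}{j - n} = \frac{1}{\frac{1}{10201} - 1024} = \frac{1}{- \frac{10445823}{10201}} = - \frac{10201}{10445823}$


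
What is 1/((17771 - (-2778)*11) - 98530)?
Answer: -1/50201 ≈ -1.9920e-5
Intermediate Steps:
1/((17771 - (-2778)*11) - 98530) = 1/((17771 - 1*(-30558)) - 98530) = 1/((17771 + 30558) - 98530) = 1/(48329 - 98530) = 1/(-50201) = -1/50201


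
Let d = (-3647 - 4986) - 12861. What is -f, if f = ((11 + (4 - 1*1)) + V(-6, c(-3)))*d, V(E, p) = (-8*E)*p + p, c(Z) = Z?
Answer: -2858702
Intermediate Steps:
d = -21494 (d = -8633 - 12861 = -21494)
V(E, p) = p - 8*E*p (V(E, p) = -8*E*p + p = p - 8*E*p)
f = 2858702 (f = ((11 + (4 - 1*1)) - 3*(1 - 8*(-6)))*(-21494) = ((11 + (4 - 1)) - 3*(1 + 48))*(-21494) = ((11 + 3) - 3*49)*(-21494) = (14 - 147)*(-21494) = -133*(-21494) = 2858702)
-f = -1*2858702 = -2858702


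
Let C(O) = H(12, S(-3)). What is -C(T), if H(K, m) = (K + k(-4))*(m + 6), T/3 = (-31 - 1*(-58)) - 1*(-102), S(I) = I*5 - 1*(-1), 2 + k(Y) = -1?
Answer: 72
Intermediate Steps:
k(Y) = -3 (k(Y) = -2 - 1 = -3)
S(I) = 1 + 5*I (S(I) = 5*I + 1 = 1 + 5*I)
T = 387 (T = 3*((-31 - 1*(-58)) - 1*(-102)) = 3*((-31 + 58) + 102) = 3*(27 + 102) = 3*129 = 387)
H(K, m) = (-3 + K)*(6 + m) (H(K, m) = (K - 3)*(m + 6) = (-3 + K)*(6 + m))
C(O) = -72 (C(O) = -18 - 3*(1 + 5*(-3)) + 6*12 + 12*(1 + 5*(-3)) = -18 - 3*(1 - 15) + 72 + 12*(1 - 15) = -18 - 3*(-14) + 72 + 12*(-14) = -18 + 42 + 72 - 168 = -72)
-C(T) = -1*(-72) = 72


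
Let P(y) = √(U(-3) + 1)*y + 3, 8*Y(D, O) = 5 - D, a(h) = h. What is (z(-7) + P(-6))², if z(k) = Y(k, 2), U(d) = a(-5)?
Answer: -495/4 - 108*I ≈ -123.75 - 108.0*I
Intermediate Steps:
U(d) = -5
Y(D, O) = 5/8 - D/8 (Y(D, O) = (5 - D)/8 = 5/8 - D/8)
z(k) = 5/8 - k/8
P(y) = 3 + 2*I*y (P(y) = √(-5 + 1)*y + 3 = √(-4)*y + 3 = (2*I)*y + 3 = 2*I*y + 3 = 3 + 2*I*y)
(z(-7) + P(-6))² = ((5/8 - ⅛*(-7)) + (3 + 2*I*(-6)))² = ((5/8 + 7/8) + (3 - 12*I))² = (3/2 + (3 - 12*I))² = (9/2 - 12*I)²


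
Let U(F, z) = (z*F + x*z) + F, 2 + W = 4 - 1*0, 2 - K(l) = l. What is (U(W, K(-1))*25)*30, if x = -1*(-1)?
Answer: 8250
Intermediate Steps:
K(l) = 2 - l
W = 2 (W = -2 + (4 - 1*0) = -2 + (4 + 0) = -2 + 4 = 2)
x = 1
U(F, z) = F + z + F*z (U(F, z) = (z*F + 1*z) + F = (F*z + z) + F = (z + F*z) + F = F + z + F*z)
(U(W, K(-1))*25)*30 = ((2 + (2 - 1*(-1)) + 2*(2 - 1*(-1)))*25)*30 = ((2 + (2 + 1) + 2*(2 + 1))*25)*30 = ((2 + 3 + 2*3)*25)*30 = ((2 + 3 + 6)*25)*30 = (11*25)*30 = 275*30 = 8250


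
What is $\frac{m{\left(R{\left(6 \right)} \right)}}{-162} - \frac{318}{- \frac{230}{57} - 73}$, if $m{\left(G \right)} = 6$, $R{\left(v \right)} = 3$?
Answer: $\frac{485011}{118557} \approx 4.091$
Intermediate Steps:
$\frac{m{\left(R{\left(6 \right)} \right)}}{-162} - \frac{318}{- \frac{230}{57} - 73} = \frac{6}{-162} - \frac{318}{- \frac{230}{57} - 73} = 6 \left(- \frac{1}{162}\right) - \frac{318}{\left(-230\right) \frac{1}{57} - 73} = - \frac{1}{27} - \frac{318}{- \frac{230}{57} - 73} = - \frac{1}{27} - \frac{318}{- \frac{4391}{57}} = - \frac{1}{27} - - \frac{18126}{4391} = - \frac{1}{27} + \frac{18126}{4391} = \frac{485011}{118557}$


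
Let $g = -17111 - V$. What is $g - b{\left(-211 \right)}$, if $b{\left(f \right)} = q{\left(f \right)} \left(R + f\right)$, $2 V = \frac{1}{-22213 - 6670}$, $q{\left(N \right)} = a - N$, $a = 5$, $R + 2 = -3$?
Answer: $\frac{1706696471}{57766} \approx 29545.0$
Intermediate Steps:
$R = -5$ ($R = -2 - 3 = -5$)
$q{\left(N \right)} = 5 - N$
$V = - \frac{1}{57766}$ ($V = \frac{1}{2 \left(-22213 - 6670\right)} = \frac{1}{2 \left(-28883\right)} = \frac{1}{2} \left(- \frac{1}{28883}\right) = - \frac{1}{57766} \approx -1.7311 \cdot 10^{-5}$)
$b{\left(f \right)} = \left(-5 + f\right) \left(5 - f\right)$ ($b{\left(f \right)} = \left(5 - f\right) \left(-5 + f\right) = \left(-5 + f\right) \left(5 - f\right)$)
$g = - \frac{988434025}{57766}$ ($g = -17111 - - \frac{1}{57766} = -17111 + \frac{1}{57766} = - \frac{988434025}{57766} \approx -17111.0$)
$g - b{\left(-211 \right)} = - \frac{988434025}{57766} - - \left(-5 - 211\right)^{2} = - \frac{988434025}{57766} - - \left(-216\right)^{2} = - \frac{988434025}{57766} - \left(-1\right) 46656 = - \frac{988434025}{57766} - -46656 = - \frac{988434025}{57766} + 46656 = \frac{1706696471}{57766}$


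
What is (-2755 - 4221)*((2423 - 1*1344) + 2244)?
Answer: -23181248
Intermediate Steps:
(-2755 - 4221)*((2423 - 1*1344) + 2244) = -6976*((2423 - 1344) + 2244) = -6976*(1079 + 2244) = -6976*3323 = -23181248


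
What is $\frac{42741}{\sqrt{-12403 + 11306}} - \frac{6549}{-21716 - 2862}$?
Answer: $\frac{6549}{24578} - \frac{42741 i \sqrt{1097}}{1097} \approx 0.26646 - 1290.5 i$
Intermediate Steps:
$\frac{42741}{\sqrt{-12403 + 11306}} - \frac{6549}{-21716 - 2862} = \frac{42741}{\sqrt{-1097}} - \frac{6549}{-24578} = \frac{42741}{i \sqrt{1097}} - - \frac{6549}{24578} = 42741 \left(- \frac{i \sqrt{1097}}{1097}\right) + \frac{6549}{24578} = - \frac{42741 i \sqrt{1097}}{1097} + \frac{6549}{24578} = \frac{6549}{24578} - \frac{42741 i \sqrt{1097}}{1097}$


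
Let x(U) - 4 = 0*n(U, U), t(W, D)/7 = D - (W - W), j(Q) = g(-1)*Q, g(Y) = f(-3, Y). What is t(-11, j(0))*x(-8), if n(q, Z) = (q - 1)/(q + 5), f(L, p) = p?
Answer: 0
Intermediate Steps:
g(Y) = Y
n(q, Z) = (-1 + q)/(5 + q)
j(Q) = -Q
t(W, D) = 7*D (t(W, D) = 7*(D - (W - W)) = 7*(D - 1*0) = 7*(D + 0) = 7*D)
x(U) = 4 (x(U) = 4 + 0*((-1 + U)/(5 + U)) = 4 + 0 = 4)
t(-11, j(0))*x(-8) = (7*(-1*0))*4 = (7*0)*4 = 0*4 = 0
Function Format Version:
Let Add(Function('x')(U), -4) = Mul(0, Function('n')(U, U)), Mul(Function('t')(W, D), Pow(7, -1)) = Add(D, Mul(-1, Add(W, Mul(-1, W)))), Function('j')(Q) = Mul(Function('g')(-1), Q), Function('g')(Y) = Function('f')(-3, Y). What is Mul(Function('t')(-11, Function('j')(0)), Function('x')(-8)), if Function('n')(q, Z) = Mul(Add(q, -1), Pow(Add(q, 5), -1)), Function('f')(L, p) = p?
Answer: 0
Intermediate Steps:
Function('g')(Y) = Y
Function('n')(q, Z) = Mul(Pow(Add(5, q), -1), Add(-1, q)) (Function('n')(q, Z) = Mul(Add(-1, q), Pow(Add(5, q), -1)) = Mul(Pow(Add(5, q), -1), Add(-1, q)))
Function('j')(Q) = Mul(-1, Q)
Function('t')(W, D) = Mul(7, D) (Function('t')(W, D) = Mul(7, Add(D, Mul(-1, Add(W, Mul(-1, W))))) = Mul(7, Add(D, Mul(-1, 0))) = Mul(7, Add(D, 0)) = Mul(7, D))
Function('x')(U) = 4 (Function('x')(U) = Add(4, Mul(0, Mul(Pow(Add(5, U), -1), Add(-1, U)))) = Add(4, 0) = 4)
Mul(Function('t')(-11, Function('j')(0)), Function('x')(-8)) = Mul(Mul(7, Mul(-1, 0)), 4) = Mul(Mul(7, 0), 4) = Mul(0, 4) = 0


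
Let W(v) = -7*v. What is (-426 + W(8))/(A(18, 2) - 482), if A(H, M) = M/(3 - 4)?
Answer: 241/242 ≈ 0.99587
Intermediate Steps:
A(H, M) = -M (A(H, M) = M/(-1) = M*(-1) = -M)
(-426 + W(8))/(A(18, 2) - 482) = (-426 - 7*8)/(-1*2 - 482) = (-426 - 56)/(-2 - 482) = -482/(-484) = -482*(-1/484) = 241/242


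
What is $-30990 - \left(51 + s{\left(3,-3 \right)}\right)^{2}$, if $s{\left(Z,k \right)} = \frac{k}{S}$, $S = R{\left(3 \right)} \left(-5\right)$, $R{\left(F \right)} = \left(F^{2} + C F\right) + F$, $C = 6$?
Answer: $- \frac{83982601}{2500} \approx -33593.0$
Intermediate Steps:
$R{\left(F \right)} = F^{2} + 7 F$ ($R{\left(F \right)} = \left(F^{2} + 6 F\right) + F = F^{2} + 7 F$)
$S = -150$ ($S = 3 \left(7 + 3\right) \left(-5\right) = 3 \cdot 10 \left(-5\right) = 30 \left(-5\right) = -150$)
$s{\left(Z,k \right)} = - \frac{k}{150}$ ($s{\left(Z,k \right)} = \frac{k}{-150} = k \left(- \frac{1}{150}\right) = - \frac{k}{150}$)
$-30990 - \left(51 + s{\left(3,-3 \right)}\right)^{2} = -30990 - \left(51 - - \frac{1}{50}\right)^{2} = -30990 - \left(51 + \frac{1}{50}\right)^{2} = -30990 - \left(\frac{2551}{50}\right)^{2} = -30990 - \frac{6507601}{2500} = - \frac{83982601}{2500}$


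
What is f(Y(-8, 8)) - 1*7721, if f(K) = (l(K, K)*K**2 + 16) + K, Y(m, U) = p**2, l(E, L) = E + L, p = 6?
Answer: 85643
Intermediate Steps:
Y(m, U) = 36 (Y(m, U) = 6**2 = 36)
f(K) = 16 + K + 2*K**3 (f(K) = ((K + K)*K**2 + 16) + K = ((2*K)*K**2 + 16) + K = (2*K**3 + 16) + K = (16 + 2*K**3) + K = 16 + K + 2*K**3)
f(Y(-8, 8)) - 1*7721 = (16 + 36 + 2*36**3) - 1*7721 = (16 + 36 + 2*46656) - 7721 = (16 + 36 + 93312) - 7721 = 93364 - 7721 = 85643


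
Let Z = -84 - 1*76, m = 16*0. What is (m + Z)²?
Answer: 25600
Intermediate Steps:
m = 0
Z = -160 (Z = -84 - 76 = -160)
(m + Z)² = (0 - 160)² = (-160)² = 25600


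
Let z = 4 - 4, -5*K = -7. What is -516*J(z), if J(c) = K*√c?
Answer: 0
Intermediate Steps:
K = 7/5 (K = -⅕*(-7) = 7/5 ≈ 1.4000)
z = 0
J(c) = 7*√c/5
-516*J(z) = -3612*√0/5 = -3612*0/5 = -516*0 = 0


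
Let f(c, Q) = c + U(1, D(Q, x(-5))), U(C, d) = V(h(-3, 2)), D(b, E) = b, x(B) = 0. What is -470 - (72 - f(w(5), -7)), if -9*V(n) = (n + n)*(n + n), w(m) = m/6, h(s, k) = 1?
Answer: -9749/18 ≈ -541.61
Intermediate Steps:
w(m) = m/6 (w(m) = m*(⅙) = m/6)
V(n) = -4*n²/9 (V(n) = -(n + n)*(n + n)/9 = -2*n*2*n/9 = -4*n²/9)
U(C, d) = -4/9 (U(C, d) = -4/9*1² = -4/9*1 = -4/9)
f(c, Q) = -4/9 + c (f(c, Q) = c - 4/9 = -4/9 + c)
-470 - (72 - f(w(5), -7)) = -470 - (72 - (-4/9 + (⅙)*5)) = -470 - (72 - (-4/9 + ⅚)) = -470 - (72 - 1*7/18) = -470 - (72 - 7/18) = -470 - 1*1289/18 = -470 - 1289/18 = -9749/18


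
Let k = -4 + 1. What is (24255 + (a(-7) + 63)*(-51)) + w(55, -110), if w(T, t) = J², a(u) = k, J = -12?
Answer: 21339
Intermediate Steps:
k = -3
a(u) = -3
w(T, t) = 144 (w(T, t) = (-12)² = 144)
(24255 + (a(-7) + 63)*(-51)) + w(55, -110) = (24255 + (-3 + 63)*(-51)) + 144 = (24255 + 60*(-51)) + 144 = (24255 - 3060) + 144 = 21195 + 144 = 21339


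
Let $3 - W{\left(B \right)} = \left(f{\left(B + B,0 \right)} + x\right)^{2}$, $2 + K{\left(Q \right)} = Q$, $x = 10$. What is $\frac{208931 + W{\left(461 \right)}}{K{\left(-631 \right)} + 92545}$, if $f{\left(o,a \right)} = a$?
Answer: $\frac{104417}{45956} \approx 2.2721$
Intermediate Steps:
$K{\left(Q \right)} = -2 + Q$
$W{\left(B \right)} = -97$ ($W{\left(B \right)} = 3 - \left(0 + 10\right)^{2} = 3 - 10^{2} = 3 - 100 = -97$)
$\frac{208931 + W{\left(461 \right)}}{K{\left(-631 \right)} + 92545} = \frac{208931 - 97}{\left(-2 - 631\right) + 92545} = \frac{208834}{-633 + 92545} = \frac{208834}{91912} = 208834 \cdot \frac{1}{91912} = \frac{104417}{45956}$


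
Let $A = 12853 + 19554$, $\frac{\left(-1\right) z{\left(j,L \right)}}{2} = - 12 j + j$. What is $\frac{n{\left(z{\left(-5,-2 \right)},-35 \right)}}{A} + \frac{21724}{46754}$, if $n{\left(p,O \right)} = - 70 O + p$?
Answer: $\frac{406707014}{757578439} \approx 0.53685$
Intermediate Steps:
$z{\left(j,L \right)} = 22 j$ ($z{\left(j,L \right)} = - 2 \left(- 12 j + j\right) = - 2 \left(- 11 j\right) = 22 j$)
$A = 32407$
$n{\left(p,O \right)} = p - 70 O$
$\frac{n{\left(z{\left(-5,-2 \right)},-35 \right)}}{A} + \frac{21724}{46754} = \frac{22 \left(-5\right) - -2450}{32407} + \frac{21724}{46754} = \left(-110 + 2450\right) \frac{1}{32407} + 21724 \cdot \frac{1}{46754} = 2340 \cdot \frac{1}{32407} + \frac{10862}{23377} = \frac{2340}{32407} + \frac{10862}{23377} = \frac{406707014}{757578439}$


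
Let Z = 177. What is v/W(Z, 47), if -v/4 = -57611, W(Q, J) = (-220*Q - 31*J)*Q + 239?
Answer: -115222/3575015 ≈ -0.032230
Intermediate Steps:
W(Q, J) = 239 + Q*(-220*Q - 31*J) (W(Q, J) = Q*(-220*Q - 31*J) + 239 = 239 + Q*(-220*Q - 31*J))
v = 230444 (v = -4*(-57611) = 230444)
v/W(Z, 47) = 230444/(239 - 220*177² - 31*47*177) = 230444/(239 - 220*31329 - 257889) = 230444/(239 - 6892380 - 257889) = 230444/(-7150030) = 230444*(-1/7150030) = -115222/3575015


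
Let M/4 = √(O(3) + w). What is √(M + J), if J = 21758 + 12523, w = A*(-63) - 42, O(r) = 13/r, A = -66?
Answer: √(308529 + 12*√37083)/3 ≈ 185.84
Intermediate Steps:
w = 4116 (w = -66*(-63) - 42 = 4158 - 42 = 4116)
M = 4*√37083/3 (M = 4*√(13/3 + 4116) = 4*√(12361/3) = 4*(√37083/3) = 4*√37083/3 ≈ 256.76)
J = 34281
√(M + J) = √(4*√37083/3 + 34281) = √(34281 + 4*√37083/3)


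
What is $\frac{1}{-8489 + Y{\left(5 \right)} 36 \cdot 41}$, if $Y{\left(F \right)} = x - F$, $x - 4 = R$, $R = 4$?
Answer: $- \frac{1}{4061} \approx -0.00024624$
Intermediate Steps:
$x = 8$ ($x = 4 + 4 = 8$)
$Y{\left(F \right)} = 8 - F$
$\frac{1}{-8489 + Y{\left(5 \right)} 36 \cdot 41} = \frac{1}{-8489 + \left(8 - 5\right) 36 \cdot 41} = \frac{1}{-8489 + 3 \cdot 36 \cdot 41} = \frac{1}{-8489 + 108 \cdot 41} = \frac{1}{-8489 + 4428} = \frac{1}{-4061} = - \frac{1}{4061}$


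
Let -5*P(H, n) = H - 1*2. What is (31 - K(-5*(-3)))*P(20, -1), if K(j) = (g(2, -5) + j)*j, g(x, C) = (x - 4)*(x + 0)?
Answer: 2412/5 ≈ 482.40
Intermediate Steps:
P(H, n) = 2/5 - H/5 (P(H, n) = -(H - 1*2)/5 = -(H - 2)/5 = -(-2 + H)/5 = 2/5 - H/5)
g(x, C) = x*(-4 + x) (g(x, C) = (-4 + x)*x = x*(-4 + x))
K(j) = j*(-4 + j) (K(j) = (2*(-4 + 2) + j)*j = (2*(-2) + j)*j = (-4 + j)*j = j*(-4 + j))
(31 - K(-5*(-3)))*P(20, -1) = (31 - (-5*(-3))*(-4 - 5*(-3)))*(2/5 - 1/5*20) = (31 - 15*(-4 + 15))*(2/5 - 4) = (31 - 15*11)*(-18/5) = (31 - 1*165)*(-18/5) = (31 - 165)*(-18/5) = -134*(-18/5) = 2412/5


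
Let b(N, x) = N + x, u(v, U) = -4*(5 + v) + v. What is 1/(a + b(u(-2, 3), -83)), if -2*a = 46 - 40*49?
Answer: 1/860 ≈ 0.0011628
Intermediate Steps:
u(v, U) = -20 - 3*v (u(v, U) = (-20 - 4*v) + v = -20 - 3*v)
a = 957 (a = -(46 - 40*49)/2 = -(46 - 1960)/2 = -½*(-1914) = 957)
1/(a + b(u(-2, 3), -83)) = 1/(957 + ((-20 - 3*(-2)) - 83)) = 1/(957 + ((-20 + 6) - 83)) = 1/(957 + (-14 - 83)) = 1/(957 - 97) = 1/860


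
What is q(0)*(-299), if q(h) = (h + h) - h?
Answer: 0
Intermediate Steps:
q(h) = h (q(h) = 2*h - h = h)
q(0)*(-299) = 0*(-299) = 0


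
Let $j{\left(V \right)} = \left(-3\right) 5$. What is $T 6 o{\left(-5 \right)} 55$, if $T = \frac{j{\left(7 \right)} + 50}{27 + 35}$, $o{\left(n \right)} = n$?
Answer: $- \frac{28875}{31} \approx -931.45$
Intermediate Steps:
$j{\left(V \right)} = -15$
$T = \frac{35}{62}$ ($T = \frac{-15 + 50}{27 + 35} = \frac{35}{62} \approx 0.56452$)
$T 6 o{\left(-5 \right)} 55 = \frac{35 \cdot 6 \left(-5\right)}{62} \cdot 55 = \frac{35}{62} \left(-30\right) 55 = \left(- \frac{525}{31}\right) 55 = - \frac{28875}{31}$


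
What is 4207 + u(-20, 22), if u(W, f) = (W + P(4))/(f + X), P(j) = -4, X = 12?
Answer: 71507/17 ≈ 4206.3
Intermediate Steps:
u(W, f) = (-4 + W)/(12 + f) (u(W, f) = (W - 4)/(f + 12) = (-4 + W)/(12 + f))
4207 + u(-20, 22) = 4207 + (-4 - 20)/(12 + 22) = 4207 - 24/34 = 4207 + (1/34)*(-24) = 4207 - 12/17 = 71507/17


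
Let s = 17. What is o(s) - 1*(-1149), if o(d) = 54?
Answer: 1203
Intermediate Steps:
o(s) - 1*(-1149) = 54 - 1*(-1149) = 54 + 1149 = 1203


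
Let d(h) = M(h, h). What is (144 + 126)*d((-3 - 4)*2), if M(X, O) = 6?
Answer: 1620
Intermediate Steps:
d(h) = 6
(144 + 126)*d((-3 - 4)*2) = (144 + 126)*6 = 270*6 = 1620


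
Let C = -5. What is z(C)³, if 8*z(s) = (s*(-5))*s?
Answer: -1953125/512 ≈ -3814.7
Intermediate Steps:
z(s) = -5*s²/8 (z(s) = ((s*(-5))*s)/8 = ((-5*s)*s)/8 = (-5*s²)/8 = -5*s²/8)
z(C)³ = (-5/8*(-5)²)³ = (-5/8*25)³ = (-125/8)³ = -1953125/512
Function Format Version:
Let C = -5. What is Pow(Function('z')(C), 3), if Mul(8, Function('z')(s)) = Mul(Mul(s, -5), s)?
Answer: Rational(-1953125, 512) ≈ -3814.7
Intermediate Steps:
Function('z')(s) = Mul(Rational(-5, 8), Pow(s, 2)) (Function('z')(s) = Mul(Rational(1, 8), Mul(Mul(s, -5), s)) = Mul(Rational(1, 8), Mul(Mul(-5, s), s)) = Mul(Rational(1, 8), Mul(-5, Pow(s, 2))) = Mul(Rational(-5, 8), Pow(s, 2)))
Pow(Function('z')(C), 3) = Pow(Mul(Rational(-5, 8), Pow(-5, 2)), 3) = Pow(Mul(Rational(-5, 8), 25), 3) = Pow(Rational(-125, 8), 3) = Rational(-1953125, 512)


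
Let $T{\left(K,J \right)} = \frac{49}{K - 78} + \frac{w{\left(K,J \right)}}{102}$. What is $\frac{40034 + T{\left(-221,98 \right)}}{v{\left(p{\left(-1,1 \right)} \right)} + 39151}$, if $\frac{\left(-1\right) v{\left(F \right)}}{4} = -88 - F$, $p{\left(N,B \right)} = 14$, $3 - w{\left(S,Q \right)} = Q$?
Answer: $\frac{1220923529}{1206470382} \approx 1.012$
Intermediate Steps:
$w{\left(S,Q \right)} = 3 - Q$
$T{\left(K,J \right)} = \frac{1}{34} + \frac{49}{-78 + K} - \frac{J}{102}$ ($T{\left(K,J \right)} = \frac{49}{K - 78} + \frac{3 - J}{102} = \frac{49}{-78 + K} + \left(3 - J\right) \frac{1}{102} = \frac{49}{-78 + K} - \left(- \frac{1}{34} + \frac{J}{102}\right) = \frac{1}{34} + \frac{49}{-78 + K} - \frac{J}{102}$)
$v{\left(F \right)} = 352 + 4 F$ ($v{\left(F \right)} = - 4 \left(-88 - F\right) = 352 + 4 F$)
$\frac{40034 + T{\left(-221,98 \right)}}{v{\left(p{\left(-1,1 \right)} \right)} + 39151} = \frac{40034 + \frac{4764 + 78 \cdot 98 - - 221 \left(-3 + 98\right)}{102 \left(-78 - 221\right)}}{\left(352 + 4 \cdot 14\right) + 39151} = \frac{40034 + \frac{4764 + 7644 - \left(-221\right) 95}{102 \left(-299\right)}}{\left(352 + 56\right) + 39151} = \frac{40034 + \frac{1}{102} \left(- \frac{1}{299}\right) \left(4764 + 7644 + 20995\right)}{408 + 39151} = \frac{40034 + \frac{1}{102} \left(- \frac{1}{299}\right) 33403}{39559} = \left(40034 - \frac{33403}{30498}\right) \frac{1}{39559} = \frac{1220923529}{30498} \cdot \frac{1}{39559} = \frac{1220923529}{1206470382}$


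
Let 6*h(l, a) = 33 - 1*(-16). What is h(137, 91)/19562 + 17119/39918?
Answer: 335207875/780875916 ≈ 0.42927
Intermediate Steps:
h(l, a) = 49/6 (h(l, a) = (33 - 1*(-16))/6 = (33 + 16)/6 = (⅙)*49 = 49/6)
h(137, 91)/19562 + 17119/39918 = (49/6)/19562 + 17119/39918 = (49/6)*(1/19562) + 17119*(1/39918) = 49/117372 + 17119/39918 = 335207875/780875916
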